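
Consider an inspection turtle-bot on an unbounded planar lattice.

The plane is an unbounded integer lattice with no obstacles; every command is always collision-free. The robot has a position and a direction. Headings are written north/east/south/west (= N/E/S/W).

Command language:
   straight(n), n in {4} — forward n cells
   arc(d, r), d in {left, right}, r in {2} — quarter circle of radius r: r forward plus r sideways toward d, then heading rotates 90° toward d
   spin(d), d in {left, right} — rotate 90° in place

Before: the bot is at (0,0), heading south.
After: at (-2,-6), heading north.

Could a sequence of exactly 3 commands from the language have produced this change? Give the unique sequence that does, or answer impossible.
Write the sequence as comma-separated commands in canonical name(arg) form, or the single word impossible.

key: running spin(right) before straight(4) would end elsewhere — order is forced
begin: at (0,0), heading south
step 1 (straight(4)): at (0,-4), heading south
step 2 (arc(right, 2)): at (-2,-6), heading west
step 3 (spin(right)): at (-2,-6), heading north
no rival 3-sequence matches.

straight(4), arc(right, 2), spin(right)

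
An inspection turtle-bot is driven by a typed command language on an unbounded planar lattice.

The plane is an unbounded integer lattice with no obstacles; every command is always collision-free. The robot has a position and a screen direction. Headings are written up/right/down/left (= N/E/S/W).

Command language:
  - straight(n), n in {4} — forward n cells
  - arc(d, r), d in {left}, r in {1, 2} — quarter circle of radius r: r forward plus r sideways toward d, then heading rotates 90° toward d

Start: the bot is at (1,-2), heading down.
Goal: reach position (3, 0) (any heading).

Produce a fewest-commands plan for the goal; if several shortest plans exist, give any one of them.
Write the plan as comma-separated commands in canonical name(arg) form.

arc(left, 2), arc(left, 2), arc(left, 2)

start: at (1,-2), heading down
step 1 (arc(left, 2)): at (3,-4), heading right
step 2 (arc(left, 2)): at (5,-2), heading up
step 3 (arc(left, 2)): at (3,0), heading left
no 2-step plan works, so 3 is optimal.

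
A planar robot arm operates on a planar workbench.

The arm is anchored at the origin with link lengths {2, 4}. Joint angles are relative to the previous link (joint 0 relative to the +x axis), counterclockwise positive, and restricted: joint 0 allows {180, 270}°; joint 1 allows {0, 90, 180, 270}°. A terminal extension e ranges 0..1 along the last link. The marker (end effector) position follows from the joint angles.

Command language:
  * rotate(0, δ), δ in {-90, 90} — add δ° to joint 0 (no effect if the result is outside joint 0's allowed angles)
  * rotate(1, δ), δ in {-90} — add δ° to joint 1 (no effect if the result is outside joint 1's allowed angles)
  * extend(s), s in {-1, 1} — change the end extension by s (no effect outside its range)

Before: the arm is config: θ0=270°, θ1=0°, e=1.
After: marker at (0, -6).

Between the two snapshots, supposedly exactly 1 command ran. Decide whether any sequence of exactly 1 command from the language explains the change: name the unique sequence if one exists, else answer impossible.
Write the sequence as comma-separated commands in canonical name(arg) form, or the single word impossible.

extend(-1)

initial: config: θ0=270°, θ1=0°, e=1
step 1 (extend(-1)): config: θ0=270°, θ1=0°, e=0
all 5 alternatives checked — unique.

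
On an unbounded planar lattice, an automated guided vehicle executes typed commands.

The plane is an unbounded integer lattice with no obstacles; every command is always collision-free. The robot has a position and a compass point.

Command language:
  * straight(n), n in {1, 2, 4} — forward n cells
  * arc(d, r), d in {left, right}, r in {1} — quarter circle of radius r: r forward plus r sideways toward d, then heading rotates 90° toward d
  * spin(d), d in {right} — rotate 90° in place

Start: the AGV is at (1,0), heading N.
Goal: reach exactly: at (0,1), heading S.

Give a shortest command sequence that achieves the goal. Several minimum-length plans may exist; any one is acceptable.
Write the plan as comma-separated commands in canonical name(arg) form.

t0: at (1,0), heading N
step 1 (arc(left, 1)): at (0,1), heading W
step 2 (spin(right)): at (0,1), heading N
step 3 (spin(right)): at (0,1), heading E
step 4 (spin(right)): at (0,1), heading S
shorter routes all fall short; 4 is best.

arc(left, 1), spin(right), spin(right), spin(right)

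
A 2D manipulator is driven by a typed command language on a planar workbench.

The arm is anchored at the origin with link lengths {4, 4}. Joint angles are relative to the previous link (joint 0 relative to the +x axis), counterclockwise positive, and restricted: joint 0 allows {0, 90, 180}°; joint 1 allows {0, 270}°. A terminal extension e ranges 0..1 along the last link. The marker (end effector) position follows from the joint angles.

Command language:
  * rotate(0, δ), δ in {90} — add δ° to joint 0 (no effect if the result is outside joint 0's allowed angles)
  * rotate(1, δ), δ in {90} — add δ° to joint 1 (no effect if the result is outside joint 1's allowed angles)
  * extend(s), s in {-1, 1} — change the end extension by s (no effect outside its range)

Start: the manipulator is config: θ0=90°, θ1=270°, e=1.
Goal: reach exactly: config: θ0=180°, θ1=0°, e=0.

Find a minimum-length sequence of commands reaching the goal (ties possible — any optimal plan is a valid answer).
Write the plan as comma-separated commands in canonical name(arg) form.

rotate(0, 90), rotate(1, 90), extend(-1)

begin: config: θ0=90°, θ1=270°, e=1
t=1 rotate(0, 90) ⇒ config: θ0=180°, θ1=270°, e=1
t=2 rotate(1, 90) ⇒ config: θ0=180°, θ1=0°, e=1
t=3 extend(-1) ⇒ config: θ0=180°, θ1=0°, e=0
no 2-step plan works, so 3 is optimal.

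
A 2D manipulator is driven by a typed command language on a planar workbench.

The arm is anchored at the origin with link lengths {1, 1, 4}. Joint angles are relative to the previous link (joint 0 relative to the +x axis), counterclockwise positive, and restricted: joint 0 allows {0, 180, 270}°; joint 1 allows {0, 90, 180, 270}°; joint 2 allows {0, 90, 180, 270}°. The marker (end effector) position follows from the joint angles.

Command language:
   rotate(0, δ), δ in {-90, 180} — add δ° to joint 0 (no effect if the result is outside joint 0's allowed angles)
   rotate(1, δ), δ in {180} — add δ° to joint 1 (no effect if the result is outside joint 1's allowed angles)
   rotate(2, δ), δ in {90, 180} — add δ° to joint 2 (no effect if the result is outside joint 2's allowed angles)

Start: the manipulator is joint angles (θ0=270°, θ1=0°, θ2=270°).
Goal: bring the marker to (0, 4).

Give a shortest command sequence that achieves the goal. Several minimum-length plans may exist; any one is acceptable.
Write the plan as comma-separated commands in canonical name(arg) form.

rotate(2, 90), rotate(1, 180)

begin: joint angles (θ0=270°, θ1=0°, θ2=270°)
1. rotate(2, 90) → joint angles (θ0=270°, θ1=0°, θ2=0°)
2. rotate(1, 180) → joint angles (θ0=270°, θ1=180°, θ2=0°)
shorter routes all fall short; 2 is best.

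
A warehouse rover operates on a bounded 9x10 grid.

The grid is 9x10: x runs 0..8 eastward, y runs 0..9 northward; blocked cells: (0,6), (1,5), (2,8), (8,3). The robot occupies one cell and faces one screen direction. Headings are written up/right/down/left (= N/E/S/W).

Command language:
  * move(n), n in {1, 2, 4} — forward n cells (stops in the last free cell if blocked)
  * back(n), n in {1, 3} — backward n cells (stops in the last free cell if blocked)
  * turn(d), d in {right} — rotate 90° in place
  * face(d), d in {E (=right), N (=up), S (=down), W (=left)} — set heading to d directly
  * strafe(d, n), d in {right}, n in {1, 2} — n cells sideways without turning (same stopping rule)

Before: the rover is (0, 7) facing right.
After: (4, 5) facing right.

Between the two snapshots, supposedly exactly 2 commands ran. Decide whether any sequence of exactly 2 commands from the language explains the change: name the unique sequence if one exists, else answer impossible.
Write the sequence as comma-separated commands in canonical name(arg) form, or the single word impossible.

move(4), strafe(right, 2)

key: order matters: swapping move(4) and strafe(right, 2) lands elsewhere
from: (0, 7) facing right
[1] after move(4): (4, 7) facing right
[2] after strafe(right, 2): (4, 5) facing right
uniquely the one of 144 2-step routes that fits.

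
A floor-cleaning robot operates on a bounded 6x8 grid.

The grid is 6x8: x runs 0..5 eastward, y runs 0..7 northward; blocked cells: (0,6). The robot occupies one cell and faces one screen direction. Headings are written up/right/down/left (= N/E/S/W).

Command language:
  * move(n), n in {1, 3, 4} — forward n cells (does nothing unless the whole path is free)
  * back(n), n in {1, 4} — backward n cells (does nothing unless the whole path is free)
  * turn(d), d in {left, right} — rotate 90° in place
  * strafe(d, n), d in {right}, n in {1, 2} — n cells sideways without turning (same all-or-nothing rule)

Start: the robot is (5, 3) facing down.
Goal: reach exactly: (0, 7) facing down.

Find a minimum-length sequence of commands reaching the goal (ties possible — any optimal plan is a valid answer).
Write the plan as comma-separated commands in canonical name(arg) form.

strafe(right, 2), strafe(right, 2), back(4), strafe(right, 1)

initial: (5, 3) facing down
step 1 (strafe(right, 2)): (3, 3) facing down
step 2 (strafe(right, 2)): (1, 3) facing down
step 3 (back(4)): (1, 7) facing down
step 4 (strafe(right, 1)): (0, 7) facing down
shorter routes all fall short; 4 is best.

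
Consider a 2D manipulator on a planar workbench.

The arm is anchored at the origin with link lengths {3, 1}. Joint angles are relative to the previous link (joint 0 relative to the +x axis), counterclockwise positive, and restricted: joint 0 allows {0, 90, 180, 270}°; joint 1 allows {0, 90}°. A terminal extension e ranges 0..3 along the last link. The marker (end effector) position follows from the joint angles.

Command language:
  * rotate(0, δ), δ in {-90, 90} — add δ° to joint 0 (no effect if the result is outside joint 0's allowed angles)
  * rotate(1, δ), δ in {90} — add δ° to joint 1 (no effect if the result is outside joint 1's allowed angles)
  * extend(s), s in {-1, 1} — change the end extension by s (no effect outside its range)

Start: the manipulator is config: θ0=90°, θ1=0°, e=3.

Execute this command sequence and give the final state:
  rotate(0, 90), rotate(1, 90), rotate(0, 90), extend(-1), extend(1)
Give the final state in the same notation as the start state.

start: config: θ0=90°, θ1=0°, e=3
t=1 rotate(0, 90) ⇒ config: θ0=180°, θ1=0°, e=3
t=2 rotate(1, 90) ⇒ config: θ0=180°, θ1=90°, e=3
t=3 rotate(0, 90) ⇒ config: θ0=270°, θ1=90°, e=3
t=4 extend(-1) ⇒ config: θ0=270°, θ1=90°, e=2
t=5 extend(1) ⇒ config: θ0=270°, θ1=90°, e=3

config: θ0=270°, θ1=90°, e=3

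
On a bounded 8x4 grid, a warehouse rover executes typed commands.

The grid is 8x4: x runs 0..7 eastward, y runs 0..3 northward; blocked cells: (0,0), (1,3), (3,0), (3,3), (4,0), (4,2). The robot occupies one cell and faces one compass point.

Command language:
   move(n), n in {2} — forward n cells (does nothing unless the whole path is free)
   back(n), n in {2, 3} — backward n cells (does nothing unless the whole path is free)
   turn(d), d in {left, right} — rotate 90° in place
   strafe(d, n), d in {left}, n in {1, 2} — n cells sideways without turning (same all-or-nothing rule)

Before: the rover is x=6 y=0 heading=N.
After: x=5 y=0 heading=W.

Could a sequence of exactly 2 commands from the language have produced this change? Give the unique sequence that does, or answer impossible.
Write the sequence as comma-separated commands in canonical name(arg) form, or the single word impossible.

strafe(left, 1), turn(left)

key: running turn(left) before strafe(left, 1) would end elsewhere — order is forced
initial: x=6 y=0 heading=N
step 1 (strafe(left, 1)): x=5 y=0 heading=N
step 2 (turn(left)): x=5 y=0 heading=W
all 49 alternatives checked — unique.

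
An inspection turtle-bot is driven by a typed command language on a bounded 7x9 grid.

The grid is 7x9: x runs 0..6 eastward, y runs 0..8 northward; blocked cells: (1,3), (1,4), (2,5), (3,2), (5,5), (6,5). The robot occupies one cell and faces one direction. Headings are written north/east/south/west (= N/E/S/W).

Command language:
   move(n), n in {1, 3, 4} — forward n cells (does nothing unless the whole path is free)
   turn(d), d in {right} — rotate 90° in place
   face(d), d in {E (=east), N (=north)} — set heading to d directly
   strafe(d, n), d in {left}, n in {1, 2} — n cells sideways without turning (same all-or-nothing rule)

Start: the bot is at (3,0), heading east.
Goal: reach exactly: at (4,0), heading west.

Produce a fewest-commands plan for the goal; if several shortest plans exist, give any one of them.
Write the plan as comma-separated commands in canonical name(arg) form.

move(1), turn(right), turn(right)

start: at (3,0), heading east
step 1 (move(1)): at (4,0), heading east
step 2 (turn(right)): at (4,0), heading south
step 3 (turn(right)): at (4,0), heading west
minimal: 3 command(s), checked below 3.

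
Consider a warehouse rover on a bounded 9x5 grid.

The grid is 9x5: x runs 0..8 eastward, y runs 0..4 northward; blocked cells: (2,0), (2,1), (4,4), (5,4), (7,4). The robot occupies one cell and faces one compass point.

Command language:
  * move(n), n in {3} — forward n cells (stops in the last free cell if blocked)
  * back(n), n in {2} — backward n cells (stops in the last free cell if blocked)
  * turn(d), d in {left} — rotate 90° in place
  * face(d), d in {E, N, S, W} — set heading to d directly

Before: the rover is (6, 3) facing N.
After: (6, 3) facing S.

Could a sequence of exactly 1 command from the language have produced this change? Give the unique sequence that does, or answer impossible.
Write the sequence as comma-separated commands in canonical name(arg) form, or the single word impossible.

key: parked at (6,3) the whole time — nothing moves the robot
from: (6, 3) facing N
[1] after face(S): (6, 3) facing S
uniquely the one of 7 1-step routes that fits.

face(S)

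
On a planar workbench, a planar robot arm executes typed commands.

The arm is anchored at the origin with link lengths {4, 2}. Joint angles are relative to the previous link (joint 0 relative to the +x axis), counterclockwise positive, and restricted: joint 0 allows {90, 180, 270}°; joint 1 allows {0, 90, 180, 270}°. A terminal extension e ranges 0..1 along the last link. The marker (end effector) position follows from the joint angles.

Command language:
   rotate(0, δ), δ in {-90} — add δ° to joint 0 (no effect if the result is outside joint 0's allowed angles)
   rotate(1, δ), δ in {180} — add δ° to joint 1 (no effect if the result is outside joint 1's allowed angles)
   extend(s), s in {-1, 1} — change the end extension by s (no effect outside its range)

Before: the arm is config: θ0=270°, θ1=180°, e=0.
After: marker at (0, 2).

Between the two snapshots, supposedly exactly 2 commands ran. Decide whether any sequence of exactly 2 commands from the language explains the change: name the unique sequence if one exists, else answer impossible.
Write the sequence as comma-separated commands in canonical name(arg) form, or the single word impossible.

begin: config: θ0=270°, θ1=180°, e=0
step 1 (rotate(0, -90)): config: θ0=180°, θ1=180°, e=0
step 2 (rotate(0, -90)): config: θ0=90°, θ1=180°, e=0
uniquely the one of 16 2-step routes that fits.

rotate(0, -90), rotate(0, -90)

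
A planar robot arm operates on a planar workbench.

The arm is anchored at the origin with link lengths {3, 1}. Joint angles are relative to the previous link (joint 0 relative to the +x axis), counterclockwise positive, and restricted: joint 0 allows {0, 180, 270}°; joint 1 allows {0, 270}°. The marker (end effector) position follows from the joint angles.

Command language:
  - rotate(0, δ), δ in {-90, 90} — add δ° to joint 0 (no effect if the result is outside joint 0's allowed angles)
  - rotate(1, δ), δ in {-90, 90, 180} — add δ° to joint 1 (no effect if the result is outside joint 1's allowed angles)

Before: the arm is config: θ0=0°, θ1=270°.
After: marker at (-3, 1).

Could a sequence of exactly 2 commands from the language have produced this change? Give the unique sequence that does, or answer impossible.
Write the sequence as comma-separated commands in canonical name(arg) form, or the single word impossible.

begin: config: θ0=0°, θ1=270°
t=1 rotate(0, -90) ⇒ config: θ0=270°, θ1=270°
t=2 rotate(0, -90) ⇒ config: θ0=180°, θ1=270°
no other 2-command option fits: unique.

rotate(0, -90), rotate(0, -90)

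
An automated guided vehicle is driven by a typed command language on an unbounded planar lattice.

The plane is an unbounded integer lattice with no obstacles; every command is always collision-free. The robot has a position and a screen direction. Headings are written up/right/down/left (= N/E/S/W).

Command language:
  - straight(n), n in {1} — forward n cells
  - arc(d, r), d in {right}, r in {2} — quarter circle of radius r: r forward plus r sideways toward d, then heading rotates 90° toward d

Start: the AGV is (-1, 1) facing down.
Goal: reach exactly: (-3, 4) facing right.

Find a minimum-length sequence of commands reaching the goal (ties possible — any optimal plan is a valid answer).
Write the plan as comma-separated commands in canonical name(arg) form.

arc(right, 2), arc(right, 2), straight(1), arc(right, 2)

t0: (-1, 1) facing down
step 1 (arc(right, 2)): (-3, -1) facing left
step 2 (arc(right, 2)): (-5, 1) facing up
step 3 (straight(1)): (-5, 2) facing up
step 4 (arc(right, 2)): (-3, 4) facing right
no 3-step plan works, so 4 is optimal.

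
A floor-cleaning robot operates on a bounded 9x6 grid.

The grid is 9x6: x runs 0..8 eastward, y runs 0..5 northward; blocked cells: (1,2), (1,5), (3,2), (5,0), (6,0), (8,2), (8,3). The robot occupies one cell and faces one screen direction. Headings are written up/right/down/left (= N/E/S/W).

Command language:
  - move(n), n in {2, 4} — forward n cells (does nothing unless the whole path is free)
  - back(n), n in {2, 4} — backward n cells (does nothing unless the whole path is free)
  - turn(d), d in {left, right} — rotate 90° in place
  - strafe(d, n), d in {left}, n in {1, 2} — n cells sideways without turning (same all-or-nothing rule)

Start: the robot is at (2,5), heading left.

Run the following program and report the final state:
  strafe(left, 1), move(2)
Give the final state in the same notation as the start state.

initial: at (2,5), heading left
t=1 strafe(left, 1) ⇒ at (2,4), heading left
t=2 move(2) ⇒ at (0,4), heading left

at (0,4), heading left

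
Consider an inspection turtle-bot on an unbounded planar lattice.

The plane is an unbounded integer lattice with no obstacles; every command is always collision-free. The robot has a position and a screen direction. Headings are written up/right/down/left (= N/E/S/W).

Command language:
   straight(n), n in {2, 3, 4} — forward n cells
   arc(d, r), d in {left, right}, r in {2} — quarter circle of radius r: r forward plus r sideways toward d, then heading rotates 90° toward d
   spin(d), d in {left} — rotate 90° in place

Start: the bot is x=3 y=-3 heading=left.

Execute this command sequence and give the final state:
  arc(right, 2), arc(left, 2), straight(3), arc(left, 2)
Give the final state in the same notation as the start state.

begin: x=3 y=-3 heading=left
t=1 arc(right, 2) ⇒ x=1 y=-1 heading=up
t=2 arc(left, 2) ⇒ x=-1 y=1 heading=left
t=3 straight(3) ⇒ x=-4 y=1 heading=left
t=4 arc(left, 2) ⇒ x=-6 y=-1 heading=down

x=-6 y=-1 heading=down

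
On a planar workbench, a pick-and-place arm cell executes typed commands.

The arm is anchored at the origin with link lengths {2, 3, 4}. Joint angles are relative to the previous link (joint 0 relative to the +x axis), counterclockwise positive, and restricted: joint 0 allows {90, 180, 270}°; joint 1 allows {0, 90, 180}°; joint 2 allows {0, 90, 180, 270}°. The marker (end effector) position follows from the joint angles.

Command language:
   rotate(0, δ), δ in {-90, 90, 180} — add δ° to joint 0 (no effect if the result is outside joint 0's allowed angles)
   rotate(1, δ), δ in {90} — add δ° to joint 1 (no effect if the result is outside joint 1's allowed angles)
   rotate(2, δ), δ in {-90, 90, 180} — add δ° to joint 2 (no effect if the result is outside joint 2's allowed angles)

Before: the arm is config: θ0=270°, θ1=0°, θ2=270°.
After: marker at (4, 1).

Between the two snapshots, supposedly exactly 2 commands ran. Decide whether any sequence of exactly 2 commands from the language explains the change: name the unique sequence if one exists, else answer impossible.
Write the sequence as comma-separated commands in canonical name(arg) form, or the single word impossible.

rotate(1, 90), rotate(1, 90)

begin: config: θ0=270°, θ1=0°, θ2=270°
[1] after rotate(1, 90): config: θ0=270°, θ1=90°, θ2=270°
[2] after rotate(1, 90): config: θ0=270°, θ1=180°, θ2=270°
no other 2-command option fits: unique.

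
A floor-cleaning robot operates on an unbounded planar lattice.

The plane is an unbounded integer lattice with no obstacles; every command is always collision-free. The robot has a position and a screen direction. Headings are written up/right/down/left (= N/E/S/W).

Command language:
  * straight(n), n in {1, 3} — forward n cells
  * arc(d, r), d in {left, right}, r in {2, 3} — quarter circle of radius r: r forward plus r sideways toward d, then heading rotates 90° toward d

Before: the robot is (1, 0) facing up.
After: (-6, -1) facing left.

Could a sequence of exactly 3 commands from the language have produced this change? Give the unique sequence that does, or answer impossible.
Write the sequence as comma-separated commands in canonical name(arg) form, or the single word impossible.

arc(left, 3), arc(left, 2), arc(right, 2)

key: cell and facing (now W) both changed — the 3 commands mix motion and turning
t0: (1, 0) facing up
[1] after arc(left, 3): (-2, 3) facing left
[2] after arc(left, 2): (-4, 1) facing down
[3] after arc(right, 2): (-6, -1) facing left
no rival 3-sequence matches.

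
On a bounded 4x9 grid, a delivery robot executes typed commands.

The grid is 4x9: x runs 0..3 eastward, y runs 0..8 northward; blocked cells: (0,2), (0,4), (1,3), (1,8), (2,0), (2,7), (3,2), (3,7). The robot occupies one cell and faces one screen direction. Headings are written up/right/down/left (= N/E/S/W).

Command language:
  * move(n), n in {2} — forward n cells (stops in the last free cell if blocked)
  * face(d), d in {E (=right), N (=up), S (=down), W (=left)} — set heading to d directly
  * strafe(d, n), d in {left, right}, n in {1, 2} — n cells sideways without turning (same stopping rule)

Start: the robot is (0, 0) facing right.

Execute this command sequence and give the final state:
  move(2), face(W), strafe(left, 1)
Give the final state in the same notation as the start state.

(1, 0) facing left

begin: (0, 0) facing right
step 1 (move(2)): (1, 0) facing right
step 2 (face(W)): (1, 0) facing left
step 3 (strafe(left, 1)): (1, 0) facing left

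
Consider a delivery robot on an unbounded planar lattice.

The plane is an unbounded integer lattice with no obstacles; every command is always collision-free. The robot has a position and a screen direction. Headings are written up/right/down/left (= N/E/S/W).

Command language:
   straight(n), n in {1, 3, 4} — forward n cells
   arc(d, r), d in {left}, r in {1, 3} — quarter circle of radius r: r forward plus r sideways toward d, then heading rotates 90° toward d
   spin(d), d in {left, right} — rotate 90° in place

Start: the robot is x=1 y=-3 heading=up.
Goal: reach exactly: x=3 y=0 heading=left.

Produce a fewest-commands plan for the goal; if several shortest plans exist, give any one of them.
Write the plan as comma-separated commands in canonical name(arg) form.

start: x=1 y=-3 heading=up
t=1 spin(right) ⇒ x=1 y=-3 heading=right
t=2 arc(left, 3) ⇒ x=4 y=0 heading=up
t=3 spin(left) ⇒ x=4 y=0 heading=left
t=4 straight(1) ⇒ x=3 y=0 heading=left
nothing shorter than 4 reaches the goal.

spin(right), arc(left, 3), spin(left), straight(1)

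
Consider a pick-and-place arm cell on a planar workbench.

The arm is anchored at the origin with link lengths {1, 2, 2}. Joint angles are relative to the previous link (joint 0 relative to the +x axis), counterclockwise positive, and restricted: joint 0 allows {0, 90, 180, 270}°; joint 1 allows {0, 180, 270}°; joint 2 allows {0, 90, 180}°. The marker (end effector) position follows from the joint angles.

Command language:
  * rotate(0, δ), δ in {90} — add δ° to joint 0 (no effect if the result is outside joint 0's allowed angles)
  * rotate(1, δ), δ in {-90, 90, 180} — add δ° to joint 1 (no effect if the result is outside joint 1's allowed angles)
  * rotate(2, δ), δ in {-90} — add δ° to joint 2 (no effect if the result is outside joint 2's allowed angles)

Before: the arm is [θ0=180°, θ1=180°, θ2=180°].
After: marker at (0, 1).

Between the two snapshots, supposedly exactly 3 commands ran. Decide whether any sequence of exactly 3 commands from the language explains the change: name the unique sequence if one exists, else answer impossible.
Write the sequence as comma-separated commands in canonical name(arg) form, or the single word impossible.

begin: [θ0=180°, θ1=180°, θ2=180°]
[1] after rotate(0, 90): [θ0=270°, θ1=180°, θ2=180°]
[2] after rotate(0, 90): [θ0=0°, θ1=180°, θ2=180°]
[3] after rotate(0, 90): [θ0=90°, θ1=180°, θ2=180°]
uniquely the one of 125 3-step routes that fits.

rotate(0, 90), rotate(0, 90), rotate(0, 90)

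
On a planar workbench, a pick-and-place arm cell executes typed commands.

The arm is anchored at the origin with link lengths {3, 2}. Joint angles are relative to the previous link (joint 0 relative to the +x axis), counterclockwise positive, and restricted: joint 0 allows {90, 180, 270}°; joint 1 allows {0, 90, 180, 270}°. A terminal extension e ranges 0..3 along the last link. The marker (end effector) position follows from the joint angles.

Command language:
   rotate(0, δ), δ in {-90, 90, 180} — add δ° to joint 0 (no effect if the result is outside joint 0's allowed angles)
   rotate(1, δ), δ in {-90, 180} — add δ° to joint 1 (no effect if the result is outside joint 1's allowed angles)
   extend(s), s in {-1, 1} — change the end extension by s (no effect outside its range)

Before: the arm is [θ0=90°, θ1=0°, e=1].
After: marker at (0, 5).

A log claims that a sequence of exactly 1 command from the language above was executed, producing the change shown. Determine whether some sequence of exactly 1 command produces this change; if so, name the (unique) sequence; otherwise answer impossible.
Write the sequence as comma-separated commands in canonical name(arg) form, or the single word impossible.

start: [θ0=90°, θ1=0°, e=1]
[1] after extend(-1): [θ0=90°, θ1=0°, e=0]
no other 1-command option fits: unique.

extend(-1)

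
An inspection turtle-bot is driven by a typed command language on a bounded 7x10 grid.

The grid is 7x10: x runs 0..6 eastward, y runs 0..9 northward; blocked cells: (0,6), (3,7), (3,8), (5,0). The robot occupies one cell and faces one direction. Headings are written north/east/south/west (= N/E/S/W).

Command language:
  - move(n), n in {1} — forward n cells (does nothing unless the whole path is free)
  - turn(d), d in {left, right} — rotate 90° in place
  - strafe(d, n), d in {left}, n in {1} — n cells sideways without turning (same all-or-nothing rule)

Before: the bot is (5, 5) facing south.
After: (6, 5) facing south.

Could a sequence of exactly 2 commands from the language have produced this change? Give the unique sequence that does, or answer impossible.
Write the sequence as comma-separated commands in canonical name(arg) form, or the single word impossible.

key: the second strafe(left, 1) would leave the grid, so it does nothing
initial: (5, 5) facing south
1. strafe(left, 1) → (6, 5) facing south
2. strafe(left, 1) → (6, 5) facing south
uniquely the one of 16 2-step routes that fits.

strafe(left, 1), strafe(left, 1)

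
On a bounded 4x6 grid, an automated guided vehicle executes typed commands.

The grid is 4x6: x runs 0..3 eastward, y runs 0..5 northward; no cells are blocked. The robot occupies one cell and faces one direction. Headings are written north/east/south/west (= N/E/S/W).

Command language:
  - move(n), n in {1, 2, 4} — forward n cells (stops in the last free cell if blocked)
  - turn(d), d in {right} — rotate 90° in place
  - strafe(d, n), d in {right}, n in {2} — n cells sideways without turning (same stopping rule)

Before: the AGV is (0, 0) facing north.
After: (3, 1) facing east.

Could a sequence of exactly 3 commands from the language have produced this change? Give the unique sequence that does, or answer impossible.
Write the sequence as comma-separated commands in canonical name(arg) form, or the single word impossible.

move(1), turn(right), move(4)

key: move(4) runs into the grid edge before its full distance
begin: (0, 0) facing north
step 1 (move(1)): (0, 1) facing north
step 2 (turn(right)): (0, 1) facing east
step 3 (move(4)): (3, 1) facing east
no other 3-command option fits: unique.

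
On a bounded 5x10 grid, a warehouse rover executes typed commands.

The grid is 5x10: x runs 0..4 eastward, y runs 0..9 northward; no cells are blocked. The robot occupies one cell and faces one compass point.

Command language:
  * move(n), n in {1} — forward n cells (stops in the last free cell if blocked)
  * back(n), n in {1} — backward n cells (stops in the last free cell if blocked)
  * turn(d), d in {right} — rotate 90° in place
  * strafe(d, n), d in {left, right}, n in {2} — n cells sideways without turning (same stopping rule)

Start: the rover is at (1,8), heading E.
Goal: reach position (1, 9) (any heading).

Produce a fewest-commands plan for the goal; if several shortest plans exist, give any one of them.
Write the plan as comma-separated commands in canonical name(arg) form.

begin: at (1,8), heading E
1. strafe(left, 2) → at (1,9), heading E
nothing shorter than 1 reaches the goal.

strafe(left, 2)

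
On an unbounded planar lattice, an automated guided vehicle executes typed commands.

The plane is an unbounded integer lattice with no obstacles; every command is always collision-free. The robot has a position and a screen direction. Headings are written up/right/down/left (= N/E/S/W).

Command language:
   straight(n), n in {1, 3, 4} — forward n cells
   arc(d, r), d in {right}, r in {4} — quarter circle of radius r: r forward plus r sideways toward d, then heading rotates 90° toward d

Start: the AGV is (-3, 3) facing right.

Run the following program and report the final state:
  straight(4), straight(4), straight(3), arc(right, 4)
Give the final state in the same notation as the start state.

from: (-3, 3) facing right
t=1 straight(4) ⇒ (1, 3) facing right
t=2 straight(4) ⇒ (5, 3) facing right
t=3 straight(3) ⇒ (8, 3) facing right
t=4 arc(right, 4) ⇒ (12, -1) facing down

(12, -1) facing down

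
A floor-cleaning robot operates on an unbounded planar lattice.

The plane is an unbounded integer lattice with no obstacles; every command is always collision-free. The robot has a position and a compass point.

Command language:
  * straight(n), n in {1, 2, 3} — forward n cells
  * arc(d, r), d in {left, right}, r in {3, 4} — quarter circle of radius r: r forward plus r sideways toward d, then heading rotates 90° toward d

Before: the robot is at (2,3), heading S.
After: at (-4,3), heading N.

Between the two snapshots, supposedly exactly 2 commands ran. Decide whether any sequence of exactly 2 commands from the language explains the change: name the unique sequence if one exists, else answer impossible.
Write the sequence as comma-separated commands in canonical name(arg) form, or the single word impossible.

arc(right, 3), arc(right, 3)

key: position moved to (-4,3) AND the heading swung to N — translation plus rotation needed
begin: at (2,3), heading S
step 1 (arc(right, 3)): at (-1,0), heading W
step 2 (arc(right, 3)): at (-4,3), heading N
no rival 2-sequence matches.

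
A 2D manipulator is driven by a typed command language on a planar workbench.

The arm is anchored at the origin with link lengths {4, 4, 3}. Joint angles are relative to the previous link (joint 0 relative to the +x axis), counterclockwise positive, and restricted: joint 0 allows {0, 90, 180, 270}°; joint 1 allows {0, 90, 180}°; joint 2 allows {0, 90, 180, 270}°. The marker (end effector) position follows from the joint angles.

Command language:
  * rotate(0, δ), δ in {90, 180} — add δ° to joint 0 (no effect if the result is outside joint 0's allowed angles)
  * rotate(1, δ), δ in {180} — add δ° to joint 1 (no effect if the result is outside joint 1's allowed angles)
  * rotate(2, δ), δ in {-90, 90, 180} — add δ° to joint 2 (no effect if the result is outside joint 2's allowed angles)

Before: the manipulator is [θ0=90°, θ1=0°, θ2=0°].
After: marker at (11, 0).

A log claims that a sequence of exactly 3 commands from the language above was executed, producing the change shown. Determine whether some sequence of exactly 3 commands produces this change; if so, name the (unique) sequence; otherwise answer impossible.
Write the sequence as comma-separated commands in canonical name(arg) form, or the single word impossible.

from: [θ0=90°, θ1=0°, θ2=0°]
step 1 (rotate(0, 90)): [θ0=180°, θ1=0°, θ2=0°]
step 2 (rotate(0, 90)): [θ0=270°, θ1=0°, θ2=0°]
step 3 (rotate(0, 90)): [θ0=0°, θ1=0°, θ2=0°]
no rival 3-sequence matches.

rotate(0, 90), rotate(0, 90), rotate(0, 90)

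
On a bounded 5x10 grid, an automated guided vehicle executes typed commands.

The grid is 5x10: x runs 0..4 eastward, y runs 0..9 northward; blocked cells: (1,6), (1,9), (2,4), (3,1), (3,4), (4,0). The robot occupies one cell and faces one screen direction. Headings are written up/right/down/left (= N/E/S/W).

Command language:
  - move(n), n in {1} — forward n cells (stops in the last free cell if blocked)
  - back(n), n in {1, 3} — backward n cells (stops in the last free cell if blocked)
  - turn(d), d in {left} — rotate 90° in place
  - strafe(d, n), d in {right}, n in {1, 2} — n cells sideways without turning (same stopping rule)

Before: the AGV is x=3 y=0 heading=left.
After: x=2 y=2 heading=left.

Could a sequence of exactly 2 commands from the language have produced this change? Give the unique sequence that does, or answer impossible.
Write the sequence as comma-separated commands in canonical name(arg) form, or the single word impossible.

move(1), strafe(right, 2)

key: heading stays W — no command in the sequence turns
start: x=3 y=0 heading=left
step 1 (move(1)): x=2 y=0 heading=left
step 2 (strafe(right, 2)): x=2 y=2 heading=left
uniquely the one of 36 2-step routes that fits.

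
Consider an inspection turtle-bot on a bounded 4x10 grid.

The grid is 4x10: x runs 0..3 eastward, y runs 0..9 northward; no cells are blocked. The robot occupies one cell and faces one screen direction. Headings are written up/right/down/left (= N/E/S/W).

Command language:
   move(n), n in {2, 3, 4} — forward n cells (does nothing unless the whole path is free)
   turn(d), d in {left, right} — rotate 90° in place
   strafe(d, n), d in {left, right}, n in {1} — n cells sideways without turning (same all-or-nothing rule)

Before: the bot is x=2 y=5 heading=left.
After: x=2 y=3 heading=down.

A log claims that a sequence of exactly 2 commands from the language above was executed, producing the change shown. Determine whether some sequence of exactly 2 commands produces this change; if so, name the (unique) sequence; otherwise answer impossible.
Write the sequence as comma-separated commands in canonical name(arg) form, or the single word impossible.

key: running move(2) before turn(left) would end elsewhere — order is forced
begin: x=2 y=5 heading=left
[1] after turn(left): x=2 y=5 heading=down
[2] after move(2): x=2 y=3 heading=down
no rival 2-sequence matches.

turn(left), move(2)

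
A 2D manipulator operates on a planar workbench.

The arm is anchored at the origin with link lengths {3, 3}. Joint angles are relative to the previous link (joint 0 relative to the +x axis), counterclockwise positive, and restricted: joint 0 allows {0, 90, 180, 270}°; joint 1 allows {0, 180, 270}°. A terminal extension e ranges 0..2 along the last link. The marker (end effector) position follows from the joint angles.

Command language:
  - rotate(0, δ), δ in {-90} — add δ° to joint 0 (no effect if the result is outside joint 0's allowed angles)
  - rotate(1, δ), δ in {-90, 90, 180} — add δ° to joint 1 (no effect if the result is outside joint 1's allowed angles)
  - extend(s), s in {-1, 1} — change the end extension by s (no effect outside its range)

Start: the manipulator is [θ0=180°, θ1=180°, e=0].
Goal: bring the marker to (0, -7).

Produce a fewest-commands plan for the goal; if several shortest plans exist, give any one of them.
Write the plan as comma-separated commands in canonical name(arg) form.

initial: [θ0=180°, θ1=180°, e=0]
t=1 extend(1) ⇒ [θ0=180°, θ1=180°, e=1]
t=2 rotate(0, -90) ⇒ [θ0=90°, θ1=180°, e=1]
t=3 rotate(0, -90) ⇒ [θ0=0°, θ1=180°, e=1]
t=4 rotate(0, -90) ⇒ [θ0=270°, θ1=180°, e=1]
t=5 rotate(1, 180) ⇒ [θ0=270°, θ1=0°, e=1]
minimal: 5 command(s), checked below 5.

extend(1), rotate(0, -90), rotate(0, -90), rotate(0, -90), rotate(1, 180)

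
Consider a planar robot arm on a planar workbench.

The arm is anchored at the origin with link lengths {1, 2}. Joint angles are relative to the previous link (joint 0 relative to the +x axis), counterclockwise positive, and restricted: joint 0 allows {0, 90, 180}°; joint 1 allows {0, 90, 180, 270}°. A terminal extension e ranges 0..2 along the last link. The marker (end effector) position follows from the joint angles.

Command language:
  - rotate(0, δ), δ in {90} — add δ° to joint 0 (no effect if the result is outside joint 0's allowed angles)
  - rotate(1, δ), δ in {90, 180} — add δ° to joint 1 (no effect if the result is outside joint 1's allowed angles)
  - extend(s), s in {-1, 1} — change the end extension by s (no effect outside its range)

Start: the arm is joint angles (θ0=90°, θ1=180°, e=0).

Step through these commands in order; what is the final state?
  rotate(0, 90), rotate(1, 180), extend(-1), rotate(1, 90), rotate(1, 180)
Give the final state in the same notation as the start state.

joint angles (θ0=180°, θ1=270°, e=0)

begin: joint angles (θ0=90°, θ1=180°, e=0)
1. rotate(0, 90) → joint angles (θ0=180°, θ1=180°, e=0)
2. rotate(1, 180) → joint angles (θ0=180°, θ1=0°, e=0)
3. extend(-1) → joint angles (θ0=180°, θ1=0°, e=0)
4. rotate(1, 90) → joint angles (θ0=180°, θ1=90°, e=0)
5. rotate(1, 180) → joint angles (θ0=180°, θ1=270°, e=0)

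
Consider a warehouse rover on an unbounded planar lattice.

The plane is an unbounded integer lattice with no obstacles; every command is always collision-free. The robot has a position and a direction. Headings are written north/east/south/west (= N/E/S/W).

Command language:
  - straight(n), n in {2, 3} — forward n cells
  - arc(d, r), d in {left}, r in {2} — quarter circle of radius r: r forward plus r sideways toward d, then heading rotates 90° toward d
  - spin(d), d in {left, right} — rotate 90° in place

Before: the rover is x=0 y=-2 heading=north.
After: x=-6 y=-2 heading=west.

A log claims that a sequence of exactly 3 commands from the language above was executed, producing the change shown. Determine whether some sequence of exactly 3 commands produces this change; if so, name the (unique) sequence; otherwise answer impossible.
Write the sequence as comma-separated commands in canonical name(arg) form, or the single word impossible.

key: order matters: swapping spin(left) and straight(3) lands elsewhere
t0: x=0 y=-2 heading=north
t=1 spin(left) ⇒ x=0 y=-2 heading=west
t=2 straight(3) ⇒ x=-3 y=-2 heading=west
t=3 straight(3) ⇒ x=-6 y=-2 heading=west
no other 3-command option fits: unique.

spin(left), straight(3), straight(3)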